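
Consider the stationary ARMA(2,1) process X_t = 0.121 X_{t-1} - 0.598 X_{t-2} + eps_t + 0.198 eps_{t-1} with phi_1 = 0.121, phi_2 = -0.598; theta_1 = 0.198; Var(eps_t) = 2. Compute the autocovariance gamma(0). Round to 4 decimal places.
\gamma(0) = 3.3479

Multiply the model equation by X_{t-k} and take expectations. With theta_0 = psi_0 = 1 and psi_j the MA(infinity) weights, this gives
  gamma(k) - sum_i phi_i gamma(k-i) = c_k,
  c_k = sigma^2 * sum_{j=k..q} theta_j psi_{j-k}   (c_k = 0 for k > q),
using gamma(-m) = gamma(m).
psi-weights needed (psi_j = theta_j + sum_i phi_i psi_{j-i}):
  psi_1 = theta_1 + phi_1 = 0.198 + (0.121) = 0.319
Right-hand sides:
  c_0 = sigma^2 (1 + theta_1 psi_1) = 2 * (1 + (0.198)(0.319)) = 2 * 1.063162 = 2.126324
  c_1 = sigma^2 theta_1 = 2 * (0.198) = 0.396
  c_2 = 0
Equations for k = 0, 1, 2 (AR order 2, c_2 = 0):
  (E0) gamma(0) = phi_1 gamma(1) + phi_2 gamma(2) + c_0
  (E1) gamma(1) = phi_1 gamma(0) + phi_2 gamma(1) + c_1
  (E2) gamma(2) = phi_1 gamma(1) + phi_2 gamma(0)
From (E1): gamma(1) = A gamma(0) + B with
  A = phi_1 / (1 - phi_2) = 0.121 / 1.598 = 0.07572,   B = c_1 / (1 - phi_2) = 0.396 / 1.598 = 0.24781.
Insert (E2) into (E0): gamma(0) (1 - phi_2^2) = phi_1 (1 + phi_2) gamma(1) + c_0.
  phi_1 (1 + phi_2) = (0.121)(0.402) = 0.048642,   1 - phi_2^2 = 0.642396.
Replace gamma(1) by A gamma(0) + B and collect gamma(0):
  gamma(0) [0.642396 - (0.048642)(0.07572)] = (0.048642)(0.24781) + 2.126324
  gamma(0) * 0.638713 = 2.138378
  gamma(0) = 2.138378 / 0.638713 = 3.347949.
Therefore gamma(0) = 3.3479 (to 4 decimal places).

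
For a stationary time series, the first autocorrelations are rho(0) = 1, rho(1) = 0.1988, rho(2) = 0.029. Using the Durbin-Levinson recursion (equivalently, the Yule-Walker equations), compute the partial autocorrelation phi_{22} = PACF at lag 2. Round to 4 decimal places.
\phi_{22} = -0.0110

The PACF at lag k is phi_{kk}, the last component of the solution
to the Yule-Walker system G_k phi = r_k where
  (G_k)_{ij} = rho(|i - j|), (r_k)_i = rho(i), i,j = 1..k.
Equivalently, Durbin-Levinson gives phi_{kk} iteratively:
  phi_{11} = rho(1)
  phi_{kk} = [rho(k) - sum_{j=1..k-1} phi_{k-1,j} rho(k-j)]
            / [1 - sum_{j=1..k-1} phi_{k-1,j} rho(j)],
  phi_{k,j} = phi_{k-1,j} - phi_{kk} phi_{k-1,k-j},  j = 1..k-1.
Step k = 1:
  phi_11 = rho(1) = 0.1988.
Step k = 2:
  phi_22 = [rho(2) - phi_11 rho(1)] / [1 - phi_11 rho(1)] = [0.029 - (0.1988)(0.1988)] / [1 - (0.1988)(0.1988)]
         = -0.01052144 / 0.96047856 = -0.011.
Therefore phi_{22} = -0.0110.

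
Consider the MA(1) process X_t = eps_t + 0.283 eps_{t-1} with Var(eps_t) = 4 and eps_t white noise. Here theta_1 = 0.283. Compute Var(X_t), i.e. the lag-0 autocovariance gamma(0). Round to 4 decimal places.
\gamma(0) = 4.3204

For an MA(q) process X_t = eps_t + sum_i theta_i eps_{t-i} with
Var(eps_t) = sigma^2, the variance is
  gamma(0) = sigma^2 * (1 + sum_i theta_i^2).
  sum_i theta_i^2 = (0.283)^2 = 0.080089.
  gamma(0) = 4 * (1 + 0.080089) = 4 * 1.080089 = 4.320356, which rounds to 4.3204.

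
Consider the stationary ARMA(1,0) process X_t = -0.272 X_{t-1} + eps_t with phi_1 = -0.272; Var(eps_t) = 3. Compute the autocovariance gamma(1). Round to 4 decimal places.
\gamma(1) = -0.8812

Multiply the model equation by X_{t-k} and take expectations. With theta_0 = psi_0 = 1 and psi_j the MA(infinity) weights, this gives
  gamma(k) - sum_i phi_i gamma(k-i) = c_k,
  c_k = sigma^2 * sum_{j=k..q} theta_j psi_{j-k}   (c_k = 0 for k > q),
using gamma(-m) = gamma(m).
Pure AR (q = 0): c_0 = sigma^2 = 3, c_k = 0 for k >= 1.
Equations for k = 0 and k = 1 (AR order 1):
  gamma(0) = phi_1 gamma(1) + c_0
  gamma(1) = phi_1 gamma(0) + c_1
Substituting the second into the first: gamma(0) (1 - phi_1^2) = c_0 + phi_1 c_1, so
  gamma(0) = c_0 / (1 - phi_1^2) = 3 / (1 - (-0.272)^2) = 3 / 0.926016 = 3.239685.
  gamma(1) = phi_1 gamma(0) = (-0.272)(3.239685) = -0.881194.
Therefore gamma(1) = -0.8812 (to 4 decimal places).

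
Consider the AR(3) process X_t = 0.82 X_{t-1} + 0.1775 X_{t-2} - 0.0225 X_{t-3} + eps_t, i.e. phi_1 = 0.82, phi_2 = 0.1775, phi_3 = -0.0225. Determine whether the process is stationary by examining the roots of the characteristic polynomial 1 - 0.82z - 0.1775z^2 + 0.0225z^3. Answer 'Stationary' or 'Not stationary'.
\text{Stationary}

The AR(p) characteristic polynomial is P(z) = 1 - 0.82z - 0.1775z^2 + 0.0225z^3.
Stationarity requires all roots to lie outside the unit circle, i.e. |z| > 1 for every root.
Degree 3: look for a simple real root z0 first, then factor out (1 - z/z0) and solve the remaining quadratic.
Testing z0 = -4: P(-4) = 1 + (-0.82)(-4) + (-0.1775)(-4)^2 + (0.0225)(-4)^3
  = 1 + (3.28) + (-2.84) + (-1.44) = 0.  So z_0 = -4 is a root, |z_0| = 4.
Divide out the factor (1 + 0.25 z) = (1 - z/z0) (since 1/z0 = -0.25):
  P(z) = (1 + 0.25 z)(1 + (-1.07) z + (0.09) z^2)
  [check: z-coef -1.07 - (-0.25) = -0.82; z^2-coef 0.09 - (-0.25)(-1.07) = -0.1775; z^3-coef -(-0.25)(0.09) = 0.0225.]
Remaining roots from the quadratic factor 1 + (-1.07) z + (0.09) z^2:
  Set 1 + (-1.07) z + (0.09) z^2 = 0, i.e. a z^2 + b z + c = 0 with a = 0.09, b = -1.07, c = 1.
  Discriminant D = b^2 - 4ac = (-1.07)^2 - 4*(0.09)*1 = 1.1449 - (0.36) = 0.7849.
  D >= 0, so the roots are real: z = (-b +/- sqrt(D)) / (2a) = (1.07 +/- 0.885946) / (0.18).
    z_1 = (1.07 + 0.885946) / (0.18) = 10.8664,   |z_1| = 10.8664.
    z_2 = (1.07 - 0.885946) / (0.18) = 1.0225,   |z_2| = 1.0225.
Moduli of all roots: 4.0000, 10.8664, 1.0225.
All moduli strictly greater than 1? Yes.
Verdict: Stationary.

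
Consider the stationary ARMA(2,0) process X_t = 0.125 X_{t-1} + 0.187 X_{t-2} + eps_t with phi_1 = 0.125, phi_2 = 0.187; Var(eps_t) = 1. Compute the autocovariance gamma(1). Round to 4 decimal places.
\gamma(1) = 0.1632

Multiply the model equation by X_{t-k} and take expectations. With theta_0 = psi_0 = 1 and psi_j the MA(infinity) weights, this gives
  gamma(k) - sum_i phi_i gamma(k-i) = c_k,
  c_k = sigma^2 * sum_{j=k..q} theta_j psi_{j-k}   (c_k = 0 for k > q),
using gamma(-m) = gamma(m).
Pure AR (q = 0): c_0 = sigma^2 = 1, c_k = 0 for k >= 1.
Equations for k = 0, 1, 2 (AR order 2, c_2 = 0):
  (E0) gamma(0) = phi_1 gamma(1) + phi_2 gamma(2) + c_0
  (E1) gamma(1) = phi_1 gamma(0) + phi_2 gamma(1) + c_1
  (E2) gamma(2) = phi_1 gamma(1) + phi_2 gamma(0)
From (E1): gamma(1) = A gamma(0) + B with
  A = phi_1 / (1 - phi_2) = 0.125 / 0.813 = 0.153752,   B = c_1 / (1 - phi_2) = 0 / 0.813 = 0.
Insert (E2) into (E0): gamma(0) (1 - phi_2^2) = phi_1 (1 + phi_2) gamma(1) + c_0.
  phi_1 (1 + phi_2) = (0.125)(1.187) = 0.148375,   1 - phi_2^2 = 0.965031.
Replace gamma(1) by A gamma(0) + B and collect gamma(0):
  gamma(0) [0.965031 - (0.148375)(0.153752)] = c_0 = 1
  gamma(0) * 0.942218 = 1
  gamma(0) = 1 / 0.942218 = 1.061325.
  gamma(1) = A gamma(0) = (0.153752)(1.061325) = 0.16318.
Therefore gamma(1) = 0.1632 (to 4 decimal places).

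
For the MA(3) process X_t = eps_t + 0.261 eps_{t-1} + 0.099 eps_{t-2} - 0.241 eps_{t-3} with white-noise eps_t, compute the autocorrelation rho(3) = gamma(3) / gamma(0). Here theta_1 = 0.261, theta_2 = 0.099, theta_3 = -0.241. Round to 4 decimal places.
\rho(3) = -0.2121

For an MA(q) process with theta_0 = 1, the autocovariance is
  gamma(k) = sigma^2 * sum_{i=0..q-k} theta_i * theta_{i+k},
and rho(k) = gamma(k) / gamma(0). Sigma^2 cancels.
  numerator   = (1)*(-0.241) = -0.241.
  denominator = (1)^2 + (0.261)^2 + (0.099)^2 + (-0.241)^2 = 1.136003.
  rho(3) = -0.241 / 1.136003 = -0.2121.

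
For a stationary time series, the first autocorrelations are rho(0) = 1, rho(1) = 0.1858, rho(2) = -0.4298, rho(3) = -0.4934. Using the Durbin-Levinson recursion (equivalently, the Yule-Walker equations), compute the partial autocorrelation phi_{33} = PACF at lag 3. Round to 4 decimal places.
\phi_{33} = -0.3851

The PACF at lag k is phi_{kk}, the last component of the solution
to the Yule-Walker system G_k phi = r_k where
  (G_k)_{ij} = rho(|i - j|), (r_k)_i = rho(i), i,j = 1..k.
Equivalently, Durbin-Levinson gives phi_{kk} iteratively:
  phi_{11} = rho(1)
  phi_{kk} = [rho(k) - sum_{j=1..k-1} phi_{k-1,j} rho(k-j)]
            / [1 - sum_{j=1..k-1} phi_{k-1,j} rho(j)],
  phi_{k,j} = phi_{k-1,j} - phi_{kk} phi_{k-1,k-j},  j = 1..k-1.
Step k = 1:
  phi_11 = rho(1) = 0.1858.
Step k = 2:
  phi_22 = [rho(2) - phi_11 rho(1)] / [1 - phi_11 rho(1)] = [-0.4298 - (0.1858)(0.1858)] / [1 - (0.1858)(0.1858)]
         = -0.46432164 / 0.96547836 = -0.480924.
  Update: phi_21 = phi_11 - phi_22 phi_11 = 0.1858 - (-0.480924)(0.1858) = 0.275156.
Step k = 3:
  phi_33 = [rho(3) - phi_21 rho(2) - phi_22 rho(1)] / [1 - phi_21 rho(1) - phi_22 rho(2)]
    numerator   = -0.4934 - (0.275156)(-0.4298) - (-0.480924)(0.1858) = -0.28578243
    denominator = 1 - (0.275156)(0.1858) - (-0.480924)(-0.4298) = 0.74217498
  phi_33 = -0.28578243 / 0.74217498 = -0.3851.
Therefore phi_{33} = -0.3851.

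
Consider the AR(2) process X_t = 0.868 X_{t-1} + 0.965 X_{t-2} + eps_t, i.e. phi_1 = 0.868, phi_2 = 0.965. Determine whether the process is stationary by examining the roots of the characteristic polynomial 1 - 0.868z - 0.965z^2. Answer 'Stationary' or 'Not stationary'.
\text{Not stationary}

The AR(p) characteristic polynomial is P(z) = 1 - 0.868z - 0.965z^2.
Stationarity requires all roots to lie outside the unit circle, i.e. |z| > 1 for every root.
Set 1 + (-0.868) z + (-0.965) z^2 = 0, i.e. a z^2 + b z + c = 0 with a = -0.965, b = -0.868, c = 1.
Discriminant D = b^2 - 4ac = (-0.868)^2 - 4*(-0.965)*1 = 0.753424 - (-3.86) = 4.613424.
D >= 0, so the roots are real: z = (-b +/- sqrt(D)) / (2a) = (0.868 +/- 2.147888) / (-1.93).
  z_1 = (0.868 + 2.147888) / (-1.93) = -1.5626,   |z_1| = 1.5626.
  z_2 = (0.868 - 2.147888) / (-1.93) = 0.6632,   |z_2| = 0.6632.
Moduli of all roots: 1.5626, 0.6632.
All moduli strictly greater than 1? No.
Verdict: Not stationary.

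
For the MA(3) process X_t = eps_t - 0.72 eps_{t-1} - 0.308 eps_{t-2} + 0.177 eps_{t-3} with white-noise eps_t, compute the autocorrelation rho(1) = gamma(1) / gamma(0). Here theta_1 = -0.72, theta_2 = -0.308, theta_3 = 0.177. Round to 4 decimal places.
\rho(1) = -0.3361

For an MA(q) process with theta_0 = 1, the autocovariance is
  gamma(k) = sigma^2 * sum_{i=0..q-k} theta_i * theta_{i+k},
and rho(k) = gamma(k) / gamma(0). Sigma^2 cancels.
  numerator   = (1)*(-0.72) + (-0.72)*(-0.308) + (-0.308)*(0.177) = -0.552756.
  denominator = (1)^2 + (-0.72)^2 + (-0.308)^2 + (0.177)^2 = 1.644593.
  rho(1) = -0.552756 / 1.644593 = -0.3361.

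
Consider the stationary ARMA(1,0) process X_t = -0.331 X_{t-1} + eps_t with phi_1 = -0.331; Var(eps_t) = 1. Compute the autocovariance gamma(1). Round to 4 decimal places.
\gamma(1) = -0.3717

Multiply the model equation by X_{t-k} and take expectations. With theta_0 = psi_0 = 1 and psi_j the MA(infinity) weights, this gives
  gamma(k) - sum_i phi_i gamma(k-i) = c_k,
  c_k = sigma^2 * sum_{j=k..q} theta_j psi_{j-k}   (c_k = 0 for k > q),
using gamma(-m) = gamma(m).
Pure AR (q = 0): c_0 = sigma^2 = 1, c_k = 0 for k >= 1.
Equations for k = 0 and k = 1 (AR order 1):
  gamma(0) = phi_1 gamma(1) + c_0
  gamma(1) = phi_1 gamma(0) + c_1
Substituting the second into the first: gamma(0) (1 - phi_1^2) = c_0 + phi_1 c_1, so
  gamma(0) = c_0 / (1 - phi_1^2) = 1 / (1 - (-0.331)^2) = 1 / 0.890439 = 1.123042.
  gamma(1) = phi_1 gamma(0) = (-0.331)(1.123042) = -0.371727.
Therefore gamma(1) = -0.3717 (to 4 decimal places).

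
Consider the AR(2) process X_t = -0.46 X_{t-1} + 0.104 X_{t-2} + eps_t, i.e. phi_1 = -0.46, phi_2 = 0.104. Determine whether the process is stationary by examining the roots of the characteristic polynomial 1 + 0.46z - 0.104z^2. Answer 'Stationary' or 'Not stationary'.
\text{Stationary}

The AR(p) characteristic polynomial is P(z) = 1 + 0.46z - 0.104z^2.
Stationarity requires all roots to lie outside the unit circle, i.e. |z| > 1 for every root.
Set 1 + (0.46) z + (-0.104) z^2 = 0, i.e. a z^2 + b z + c = 0 with a = -0.104, b = 0.46, c = 1.
Discriminant D = b^2 - 4ac = (0.46)^2 - 4*(-0.104)*1 = 0.2116 - (-0.416) = 0.6276.
D >= 0, so the roots are real: z = (-b +/- sqrt(D)) / (2a) = (-0.46 +/- 0.792212) / (-0.208).
  z_1 = (-0.46 + 0.792212) / (-0.208) = -1.5972,   |z_1| = 1.5972.
  z_2 = (-0.46 - 0.792212) / (-0.208) = 6.0203,   |z_2| = 6.0203.
Moduli of all roots: 1.5972, 6.0203.
All moduli strictly greater than 1? Yes.
Verdict: Stationary.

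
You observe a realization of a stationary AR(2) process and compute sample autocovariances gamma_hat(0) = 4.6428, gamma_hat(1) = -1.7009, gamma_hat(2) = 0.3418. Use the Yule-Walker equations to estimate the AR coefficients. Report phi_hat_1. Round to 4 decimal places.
\hat\phi_{1} = -0.3920

The Yule-Walker equations for an AR(p) process read, in matrix form,
  Gamma_p phi = r_p,   with   (Gamma_p)_{ij} = gamma(|i - j|),
                       (r_p)_i = gamma(i),   i,j = 1..p.
Substitute the sample gammas (Toeplitz matrix and right-hand side of size 2):
  Gamma_p = [[4.6428, -1.7009], [-1.7009, 4.6428]]
  r_p     = [-1.7009, 0.3418]
Written out:
  4.6428 phi_1 - 1.7009 phi_2 = -1.7009
  -1.7009 phi_1 + 4.6428 phi_2 = 0.3418
Solve by Cramer's rule:
  det = gamma(0)^2 - gamma(1)^2 = (4.6428)^2 - (-1.7009)^2 = 21.55559184 - 2.89306081 = 18.66253103
  phi_hat_1 = [gamma(1) gamma(0) - gamma(1) gamma(2)] / det = [(-1.7009)(4.6428) - (-1.7009)(0.3418)] / 18.66253103 = -7.3155709 / 18.66253103 = -0.392
  phi_hat_2 = [gamma(0) gamma(2) - gamma(1)^2] / det = [(4.6428)(0.3418) - (-1.7009)^2] / 18.66253103 = -1.30615177 / 18.66253103 = -0.07
So phi_hat = [-0.3920, -0.0700].
Therefore phi_hat_1 = -0.3920.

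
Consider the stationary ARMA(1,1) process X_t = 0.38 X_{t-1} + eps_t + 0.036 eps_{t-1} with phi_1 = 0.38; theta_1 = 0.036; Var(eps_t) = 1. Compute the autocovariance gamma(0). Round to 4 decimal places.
\gamma(0) = 1.2023

Multiply the model equation by X_{t-k} and take expectations. With theta_0 = psi_0 = 1 and psi_j the MA(infinity) weights, this gives
  gamma(k) - sum_i phi_i gamma(k-i) = c_k,
  c_k = sigma^2 * sum_{j=k..q} theta_j psi_{j-k}   (c_k = 0 for k > q),
using gamma(-m) = gamma(m).
psi-weights needed (psi_j = theta_j + sum_i phi_i psi_{j-i}):
  psi_1 = theta_1 + phi_1 = 0.036 + (0.38) = 0.416
Right-hand sides:
  c_0 = sigma^2 (1 + theta_1 psi_1) = 1 * (1 + (0.036)(0.416)) = 1 * 1.014976 = 1.014976
  c_1 = sigma^2 theta_1 = 1 * (0.036) = 0.036
  c_2 = 0
Equations for k = 0 and k = 1 (AR order 1):
  gamma(0) = phi_1 gamma(1) + c_0
  gamma(1) = phi_1 gamma(0) + c_1
Substituting the second into the first: gamma(0) (1 - phi_1^2) = c_0 + phi_1 c_1, so
  gamma(0) = (c_0 + phi_1 c_1) / (1 - phi_1^2) = (1.014976 + (0.38)(0.036)) / (1 - (0.38)^2) = 1.028656 / 0.8556 = 1.202263.
Therefore gamma(0) = 1.2023 (to 4 decimal places).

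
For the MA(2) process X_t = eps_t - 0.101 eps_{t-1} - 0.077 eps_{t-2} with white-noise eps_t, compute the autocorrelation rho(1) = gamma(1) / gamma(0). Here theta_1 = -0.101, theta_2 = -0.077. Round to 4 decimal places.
\rho(1) = -0.0917

For an MA(q) process with theta_0 = 1, the autocovariance is
  gamma(k) = sigma^2 * sum_{i=0..q-k} theta_i * theta_{i+k},
and rho(k) = gamma(k) / gamma(0). Sigma^2 cancels.
  numerator   = (1)*(-0.101) + (-0.101)*(-0.077) = -0.093223.
  denominator = (1)^2 + (-0.101)^2 + (-0.077)^2 = 1.01613.
  rho(1) = -0.093223 / 1.01613 = -0.0917.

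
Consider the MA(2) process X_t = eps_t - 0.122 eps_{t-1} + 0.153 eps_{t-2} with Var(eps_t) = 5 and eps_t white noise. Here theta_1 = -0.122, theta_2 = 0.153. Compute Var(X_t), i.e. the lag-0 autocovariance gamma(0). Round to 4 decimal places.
\gamma(0) = 5.1915

For an MA(q) process X_t = eps_t + sum_i theta_i eps_{t-i} with
Var(eps_t) = sigma^2, the variance is
  gamma(0) = sigma^2 * (1 + sum_i theta_i^2).
  sum_i theta_i^2 = (-0.122)^2 + (0.153)^2 = 0.014884 + 0.023409 = 0.038293.
  gamma(0) = 5 * (1 + 0.038293) = 5 * 1.038293 = 5.191465, which rounds to 5.1915.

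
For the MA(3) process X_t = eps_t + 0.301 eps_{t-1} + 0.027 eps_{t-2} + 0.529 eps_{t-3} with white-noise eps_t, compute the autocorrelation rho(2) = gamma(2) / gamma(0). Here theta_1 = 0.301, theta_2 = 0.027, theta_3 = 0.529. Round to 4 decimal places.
\rho(2) = 0.1358

For an MA(q) process with theta_0 = 1, the autocovariance is
  gamma(k) = sigma^2 * sum_{i=0..q-k} theta_i * theta_{i+k},
and rho(k) = gamma(k) / gamma(0). Sigma^2 cancels.
  numerator   = (1)*(0.027) + (0.301)*(0.529) = 0.186229.
  denominator = (1)^2 + (0.301)^2 + (0.027)^2 + (0.529)^2 = 1.371171.
  rho(2) = 0.186229 / 1.371171 = 0.1358.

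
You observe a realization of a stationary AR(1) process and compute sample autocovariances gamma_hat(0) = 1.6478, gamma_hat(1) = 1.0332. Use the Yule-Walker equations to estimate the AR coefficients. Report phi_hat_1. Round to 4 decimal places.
\hat\phi_{1} = 0.6270

The Yule-Walker equations for an AR(p) process read, in matrix form,
  Gamma_p phi = r_p,   with   (Gamma_p)_{ij} = gamma(|i - j|),
                       (r_p)_i = gamma(i),   i,j = 1..p.
Substitute the sample gammas (Toeplitz matrix and right-hand side of size 1):
  Gamma_p = [[1.6478]]
  r_p     = [1.0332]
With p = 1 this is the single equation gamma(0) phi_1 = gamma(1):
  phi_hat_1 = gamma(1) / gamma(0) = 1.0332 / 1.6478 = 0.6270.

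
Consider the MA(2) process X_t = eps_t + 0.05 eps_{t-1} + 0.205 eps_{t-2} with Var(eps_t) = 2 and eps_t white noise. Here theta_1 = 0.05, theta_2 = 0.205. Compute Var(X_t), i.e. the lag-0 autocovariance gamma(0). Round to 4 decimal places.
\gamma(0) = 2.0891

For an MA(q) process X_t = eps_t + sum_i theta_i eps_{t-i} with
Var(eps_t) = sigma^2, the variance is
  gamma(0) = sigma^2 * (1 + sum_i theta_i^2).
  sum_i theta_i^2 = (0.05)^2 + (0.205)^2 = 0.0025 + 0.042025 = 0.044525.
  gamma(0) = 2 * (1 + 0.044525) = 2 * 1.044525 = 2.08905, which rounds to 2.0891.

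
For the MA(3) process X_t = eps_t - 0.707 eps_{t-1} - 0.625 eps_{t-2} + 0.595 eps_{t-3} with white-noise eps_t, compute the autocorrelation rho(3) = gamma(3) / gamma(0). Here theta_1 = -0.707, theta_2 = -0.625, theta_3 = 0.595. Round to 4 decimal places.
\rho(3) = 0.2651

For an MA(q) process with theta_0 = 1, the autocovariance is
  gamma(k) = sigma^2 * sum_{i=0..q-k} theta_i * theta_{i+k},
and rho(k) = gamma(k) / gamma(0). Sigma^2 cancels.
  numerator   = (1)*(0.595) = 0.595.
  denominator = (1)^2 + (-0.707)^2 + (-0.625)^2 + (0.595)^2 = 2.244499.
  rho(3) = 0.595 / 2.244499 = 0.2651.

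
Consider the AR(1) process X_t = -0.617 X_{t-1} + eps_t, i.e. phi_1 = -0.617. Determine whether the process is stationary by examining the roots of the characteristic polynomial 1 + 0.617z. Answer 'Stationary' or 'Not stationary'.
\text{Stationary}

The AR(p) characteristic polynomial is P(z) = 1 + 0.617z.
Stationarity requires all roots to lie outside the unit circle, i.e. |z| > 1 for every root.
This is linear in z: 1 + (0.617) z = 0  =>  z = -1/(0.617) = -1.620746,  |z| = 1.620746.
Moduli of all roots: 1.6207.
All moduli strictly greater than 1? Yes.
Verdict: Stationary.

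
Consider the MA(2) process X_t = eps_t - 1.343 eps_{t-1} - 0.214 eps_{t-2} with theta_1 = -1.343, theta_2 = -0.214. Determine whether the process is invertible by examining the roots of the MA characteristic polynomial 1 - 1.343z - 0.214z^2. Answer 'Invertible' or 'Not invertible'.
\text{Not invertible}

The MA(q) characteristic polynomial is P(z) = 1 - 1.343z - 0.214z^2.
Invertibility requires all roots to lie outside the unit circle, i.e. |z| > 1 for every root.
Set 1 + (-1.343) z + (-0.214) z^2 = 0, i.e. a z^2 + b z + c = 0 with a = -0.214, b = -1.343, c = 1.
Discriminant D = b^2 - 4ac = (-1.343)^2 - 4*(-0.214)*1 = 1.803649 - (-0.856) = 2.659649.
D >= 0, so the roots are real: z = (-b +/- sqrt(D)) / (2a) = (1.343 +/- 1.630843) / (-0.428).
  z_1 = (1.343 + 1.630843) / (-0.428) = -6.9482,   |z_1| = 6.9482.
  z_2 = (1.343 - 1.630843) / (-0.428) = 0.6725,   |z_2| = 0.6725.
Moduli of all roots: 6.9482, 0.6725.
All moduli strictly greater than 1? No.
Verdict: Not invertible.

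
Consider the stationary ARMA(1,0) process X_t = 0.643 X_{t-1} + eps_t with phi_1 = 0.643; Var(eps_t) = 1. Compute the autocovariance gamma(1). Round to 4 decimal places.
\gamma(1) = 1.0962

Multiply the model equation by X_{t-k} and take expectations. With theta_0 = psi_0 = 1 and psi_j the MA(infinity) weights, this gives
  gamma(k) - sum_i phi_i gamma(k-i) = c_k,
  c_k = sigma^2 * sum_{j=k..q} theta_j psi_{j-k}   (c_k = 0 for k > q),
using gamma(-m) = gamma(m).
Pure AR (q = 0): c_0 = sigma^2 = 1, c_k = 0 for k >= 1.
Equations for k = 0 and k = 1 (AR order 1):
  gamma(0) = phi_1 gamma(1) + c_0
  gamma(1) = phi_1 gamma(0) + c_1
Substituting the second into the first: gamma(0) (1 - phi_1^2) = c_0 + phi_1 c_1, so
  gamma(0) = c_0 / (1 - phi_1^2) = 1 / (1 - (0.643)^2) = 1 / 0.586551 = 1.704882.
  gamma(1) = phi_1 gamma(0) = (0.643)(1.704882) = 1.096239.
Therefore gamma(1) = 1.0962 (to 4 decimal places).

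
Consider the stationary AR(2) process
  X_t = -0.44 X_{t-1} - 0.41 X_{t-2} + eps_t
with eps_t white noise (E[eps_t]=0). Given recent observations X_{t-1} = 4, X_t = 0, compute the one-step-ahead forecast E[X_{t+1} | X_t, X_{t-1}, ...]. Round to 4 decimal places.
E[X_{t+1} \mid \mathcal F_t] = -1.6400

For an AR(p) model X_t = c + sum_i phi_i X_{t-i} + eps_t, the
one-step-ahead conditional mean is
  E[X_{t+1} | X_t, ...] = c + sum_i phi_i X_{t+1-i}.
Substitute known values:
  E[X_{t+1} | ...] = (-0.44) * (0) + (-0.41) * (4)
                   = -1.6400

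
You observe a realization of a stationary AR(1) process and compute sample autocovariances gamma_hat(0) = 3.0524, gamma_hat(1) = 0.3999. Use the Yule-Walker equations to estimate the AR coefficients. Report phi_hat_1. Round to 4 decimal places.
\hat\phi_{1} = 0.1310

The Yule-Walker equations for an AR(p) process read, in matrix form,
  Gamma_p phi = r_p,   with   (Gamma_p)_{ij} = gamma(|i - j|),
                       (r_p)_i = gamma(i),   i,j = 1..p.
Substitute the sample gammas (Toeplitz matrix and right-hand side of size 1):
  Gamma_p = [[3.0524]]
  r_p     = [0.3999]
With p = 1 this is the single equation gamma(0) phi_1 = gamma(1):
  phi_hat_1 = gamma(1) / gamma(0) = 0.3999 / 3.0524 = 0.1310.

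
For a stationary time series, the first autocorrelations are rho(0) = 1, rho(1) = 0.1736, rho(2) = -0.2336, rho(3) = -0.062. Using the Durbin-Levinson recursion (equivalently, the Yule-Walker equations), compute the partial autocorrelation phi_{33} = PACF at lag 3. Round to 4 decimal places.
\phi_{33} = 0.0410

The PACF at lag k is phi_{kk}, the last component of the solution
to the Yule-Walker system G_k phi = r_k where
  (G_k)_{ij} = rho(|i - j|), (r_k)_i = rho(i), i,j = 1..k.
Equivalently, Durbin-Levinson gives phi_{kk} iteratively:
  phi_{11} = rho(1)
  phi_{kk} = [rho(k) - sum_{j=1..k-1} phi_{k-1,j} rho(k-j)]
            / [1 - sum_{j=1..k-1} phi_{k-1,j} rho(j)],
  phi_{k,j} = phi_{k-1,j} - phi_{kk} phi_{k-1,k-j},  j = 1..k-1.
Step k = 1:
  phi_11 = rho(1) = 0.1736.
Step k = 2:
  phi_22 = [rho(2) - phi_11 rho(1)] / [1 - phi_11 rho(1)] = [-0.2336 - (0.1736)(0.1736)] / [1 - (0.1736)(0.1736)]
         = -0.26373696 / 0.96986304 = -0.271932.
  Update: phi_21 = phi_11 - phi_22 phi_11 = 0.1736 - (-0.271932)(0.1736) = 0.220807.
Step k = 3:
  phi_33 = [rho(3) - phi_21 rho(2) - phi_22 rho(1)] / [1 - phi_21 rho(1) - phi_22 rho(2)]
    numerator   = -0.062 - (0.220807)(-0.2336) - (-0.271932)(0.1736) = 0.03678804
    denominator = 1 - (0.220807)(0.1736) - (-0.271932)(-0.2336) = 0.89814448
  phi_33 = 0.03678804 / 0.89814448 = 0.041.
Therefore phi_{33} = 0.0410.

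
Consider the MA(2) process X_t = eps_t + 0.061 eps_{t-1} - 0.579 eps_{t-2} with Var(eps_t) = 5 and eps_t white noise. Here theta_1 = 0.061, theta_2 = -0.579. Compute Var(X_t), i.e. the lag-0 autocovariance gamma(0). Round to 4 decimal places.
\gamma(0) = 6.6948

For an MA(q) process X_t = eps_t + sum_i theta_i eps_{t-i} with
Var(eps_t) = sigma^2, the variance is
  gamma(0) = sigma^2 * (1 + sum_i theta_i^2).
  sum_i theta_i^2 = (0.061)^2 + (-0.579)^2 = 0.003721 + 0.335241 = 0.338962.
  gamma(0) = 5 * (1 + 0.338962) = 5 * 1.338962 = 6.69481, which rounds to 6.6948.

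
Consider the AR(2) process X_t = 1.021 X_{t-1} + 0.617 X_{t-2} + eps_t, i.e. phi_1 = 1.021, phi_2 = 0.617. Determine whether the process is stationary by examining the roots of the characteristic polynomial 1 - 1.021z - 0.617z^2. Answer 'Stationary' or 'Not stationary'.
\text{Not stationary}

The AR(p) characteristic polynomial is P(z) = 1 - 1.021z - 0.617z^2.
Stationarity requires all roots to lie outside the unit circle, i.e. |z| > 1 for every root.
Set 1 + (-1.021) z + (-0.617) z^2 = 0, i.e. a z^2 + b z + c = 0 with a = -0.617, b = -1.021, c = 1.
Discriminant D = b^2 - 4ac = (-1.021)^2 - 4*(-0.617)*1 = 1.042441 - (-2.468) = 3.510441.
D >= 0, so the roots are real: z = (-b +/- sqrt(D)) / (2a) = (1.021 +/- 1.873617) / (-1.234).
  z_1 = (1.021 + 1.873617) / (-1.234) = -2.3457,   |z_1| = 2.3457.
  z_2 = (1.021 - 1.873617) / (-1.234) = 0.6909,   |z_2| = 0.6909.
Moduli of all roots: 2.3457, 0.6909.
All moduli strictly greater than 1? No.
Verdict: Not stationary.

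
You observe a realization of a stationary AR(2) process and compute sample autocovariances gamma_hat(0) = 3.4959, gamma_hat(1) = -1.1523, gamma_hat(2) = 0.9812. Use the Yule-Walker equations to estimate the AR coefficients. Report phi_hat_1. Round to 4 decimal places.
\hat\phi_{1} = -0.2660

The Yule-Walker equations for an AR(p) process read, in matrix form,
  Gamma_p phi = r_p,   with   (Gamma_p)_{ij} = gamma(|i - j|),
                       (r_p)_i = gamma(i),   i,j = 1..p.
Substitute the sample gammas (Toeplitz matrix and right-hand side of size 2):
  Gamma_p = [[3.4959, -1.1523], [-1.1523, 3.4959]]
  r_p     = [-1.1523, 0.9812]
Written out:
  3.4959 phi_1 - 1.1523 phi_2 = -1.1523
  -1.1523 phi_1 + 3.4959 phi_2 = 0.9812
Solve by Cramer's rule:
  det = gamma(0)^2 - gamma(1)^2 = (3.4959)^2 - (-1.1523)^2 = 12.22131681 - 1.32779529 = 10.89352152
  phi_hat_1 = [gamma(1) gamma(0) - gamma(1) gamma(2)] / det = [(-1.1523)(3.4959) - (-1.1523)(0.9812)] / 10.89352152 = -2.89768881 / 10.89352152 = -0.266
  phi_hat_2 = [gamma(0) gamma(2) - gamma(1)^2] / det = [(3.4959)(0.9812) - (-1.1523)^2] / 10.89352152 = 2.10238179 / 10.89352152 = 0.193
So phi_hat = [-0.2660, 0.1930].
Therefore phi_hat_1 = -0.2660.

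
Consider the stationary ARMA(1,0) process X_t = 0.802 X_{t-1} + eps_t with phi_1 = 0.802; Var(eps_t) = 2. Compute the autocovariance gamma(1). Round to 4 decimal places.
\gamma(1) = 4.4956

Multiply the model equation by X_{t-k} and take expectations. With theta_0 = psi_0 = 1 and psi_j the MA(infinity) weights, this gives
  gamma(k) - sum_i phi_i gamma(k-i) = c_k,
  c_k = sigma^2 * sum_{j=k..q} theta_j psi_{j-k}   (c_k = 0 for k > q),
using gamma(-m) = gamma(m).
Pure AR (q = 0): c_0 = sigma^2 = 2, c_k = 0 for k >= 1.
Equations for k = 0 and k = 1 (AR order 1):
  gamma(0) = phi_1 gamma(1) + c_0
  gamma(1) = phi_1 gamma(0) + c_1
Substituting the second into the first: gamma(0) (1 - phi_1^2) = c_0 + phi_1 c_1, so
  gamma(0) = c_0 / (1 - phi_1^2) = 2 / (1 - (0.802)^2) = 2 / 0.356796 = 5.605444.
  gamma(1) = phi_1 gamma(0) = (0.802)(5.605444) = 4.495566.
Therefore gamma(1) = 4.4956 (to 4 decimal places).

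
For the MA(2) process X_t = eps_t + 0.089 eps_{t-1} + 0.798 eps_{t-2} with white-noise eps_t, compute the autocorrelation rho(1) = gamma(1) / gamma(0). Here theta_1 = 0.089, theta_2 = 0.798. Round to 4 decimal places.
\rho(1) = 0.0973

For an MA(q) process with theta_0 = 1, the autocovariance is
  gamma(k) = sigma^2 * sum_{i=0..q-k} theta_i * theta_{i+k},
and rho(k) = gamma(k) / gamma(0). Sigma^2 cancels.
  numerator   = (1)*(0.089) + (0.089)*(0.798) = 0.160022.
  denominator = (1)^2 + (0.089)^2 + (0.798)^2 = 1.644725.
  rho(1) = 0.160022 / 1.644725 = 0.0973.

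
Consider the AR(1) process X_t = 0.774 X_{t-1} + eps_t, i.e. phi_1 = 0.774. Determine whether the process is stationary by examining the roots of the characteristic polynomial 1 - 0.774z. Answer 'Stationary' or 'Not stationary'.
\text{Stationary}

The AR(p) characteristic polynomial is P(z) = 1 - 0.774z.
Stationarity requires all roots to lie outside the unit circle, i.e. |z| > 1 for every root.
This is linear in z: 1 + (-0.774) z = 0  =>  z = -1/(-0.774) = 1.29199,  |z| = 1.29199.
Moduli of all roots: 1.2920.
All moduli strictly greater than 1? Yes.
Verdict: Stationary.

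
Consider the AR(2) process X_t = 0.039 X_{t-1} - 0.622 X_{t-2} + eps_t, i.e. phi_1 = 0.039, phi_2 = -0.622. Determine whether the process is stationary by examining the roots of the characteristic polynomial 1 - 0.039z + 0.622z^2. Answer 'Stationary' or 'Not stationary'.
\text{Stationary}

The AR(p) characteristic polynomial is P(z) = 1 - 0.039z + 0.622z^2.
Stationarity requires all roots to lie outside the unit circle, i.e. |z| > 1 for every root.
Set 1 + (-0.039) z + (0.622) z^2 = 0, i.e. a z^2 + b z + c = 0 with a = 0.622, b = -0.039, c = 1.
Discriminant D = b^2 - 4ac = (-0.039)^2 - 4*(0.622)*1 = 0.001521 - (2.488) = -2.486479.
D < 0, so the roots are the complex-conjugate pair z = (-b +/- i sqrt(-D)) / (2a) = 0.0314 +/- 1.2676i.
For a conjugate pair |z|^2 = z * conj(z) = (product of roots) = c/a = 1/(0.622) = 1.607717, so |z| = sqrt(1.607717) = 1.268 for both roots.
Moduli of all roots: 1.2680, 1.2680.
All moduli strictly greater than 1? Yes.
Verdict: Stationary.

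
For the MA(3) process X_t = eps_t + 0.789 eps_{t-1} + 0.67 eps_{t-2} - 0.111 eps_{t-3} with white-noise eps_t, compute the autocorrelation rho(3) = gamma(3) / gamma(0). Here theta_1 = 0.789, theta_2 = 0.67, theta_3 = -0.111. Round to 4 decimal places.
\rho(3) = -0.0533

For an MA(q) process with theta_0 = 1, the autocovariance is
  gamma(k) = sigma^2 * sum_{i=0..q-k} theta_i * theta_{i+k},
and rho(k) = gamma(k) / gamma(0). Sigma^2 cancels.
  numerator   = (1)*(-0.111) = -0.111.
  denominator = (1)^2 + (0.789)^2 + (0.67)^2 + (-0.111)^2 = 2.083742.
  rho(3) = -0.111 / 2.083742 = -0.0533.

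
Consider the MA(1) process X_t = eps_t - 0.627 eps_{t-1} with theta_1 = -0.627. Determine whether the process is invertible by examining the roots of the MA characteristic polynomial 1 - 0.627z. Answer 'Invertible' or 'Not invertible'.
\text{Invertible}

The MA(q) characteristic polynomial is P(z) = 1 - 0.627z.
Invertibility requires all roots to lie outside the unit circle, i.e. |z| > 1 for every root.
This is linear in z: 1 + (-0.627) z = 0  =>  z = -1/(-0.627) = 1.594896,  |z| = 1.594896.
Moduli of all roots: 1.5949.
All moduli strictly greater than 1? Yes.
Verdict: Invertible.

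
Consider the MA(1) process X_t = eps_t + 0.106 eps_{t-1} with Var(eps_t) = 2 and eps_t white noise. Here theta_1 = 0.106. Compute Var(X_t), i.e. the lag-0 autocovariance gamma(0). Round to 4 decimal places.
\gamma(0) = 2.0225

For an MA(q) process X_t = eps_t + sum_i theta_i eps_{t-i} with
Var(eps_t) = sigma^2, the variance is
  gamma(0) = sigma^2 * (1 + sum_i theta_i^2).
  sum_i theta_i^2 = (0.106)^2 = 0.011236.
  gamma(0) = 2 * (1 + 0.011236) = 2 * 1.011236 = 2.022472, which rounds to 2.0225.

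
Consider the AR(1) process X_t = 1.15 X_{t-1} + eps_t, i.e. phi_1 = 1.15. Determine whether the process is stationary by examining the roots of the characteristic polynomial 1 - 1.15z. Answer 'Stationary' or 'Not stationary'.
\text{Not stationary}

The AR(p) characteristic polynomial is P(z) = 1 - 1.15z.
Stationarity requires all roots to lie outside the unit circle, i.e. |z| > 1 for every root.
This is linear in z: 1 + (-1.15) z = 0  =>  z = -1/(-1.15) = 0.869565,  |z| = 0.869565.
Moduli of all roots: 0.8696.
All moduli strictly greater than 1? No.
Verdict: Not stationary.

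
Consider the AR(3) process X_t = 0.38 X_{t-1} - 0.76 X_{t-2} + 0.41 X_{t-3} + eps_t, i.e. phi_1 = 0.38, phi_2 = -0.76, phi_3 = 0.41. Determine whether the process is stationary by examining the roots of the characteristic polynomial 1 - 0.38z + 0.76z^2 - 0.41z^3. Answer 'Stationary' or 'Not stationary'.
\text{Stationary}

The AR(p) characteristic polynomial is P(z) = 1 - 0.38z + 0.76z^2 - 0.41z^3.
Stationarity requires all roots to lie outside the unit circle, i.e. |z| > 1 for every root.
Degree 3: look for a simple real root z0 first, then factor out (1 - z/z0) and solve the remaining quadratic.
Testing z0 = 2: P(2) = 1 + (-0.38)(2) + (0.76)(2)^2 + (-0.41)(2)^3
  = 1 + (-0.76) + (3.04) + (-3.28) = 0.  So z_0 = 2 is a root, |z_0| = 2.
Divide out the factor (1 - 0.5 z) = (1 - z/z0) (since 1/z0 = 0.5):
  P(z) = (1 - 0.5 z)(1 + (0.12) z + (0.82) z^2)
  [check: z-coef 0.12 - (0.5) = -0.38; z^2-coef 0.82 - (0.5)(0.12) = 0.76; z^3-coef -(0.5)(0.82) = -0.41.]
Remaining roots from the quadratic factor 1 + (0.12) z + (0.82) z^2:
  Set 1 + (0.12) z + (0.82) z^2 = 0, i.e. a z^2 + b z + c = 0 with a = 0.82, b = 0.12, c = 1.
  Discriminant D = b^2 - 4ac = (0.12)^2 - 4*(0.82)*1 = 0.0144 - (3.28) = -3.2656.
  D < 0, so the roots are the complex-conjugate pair z = (-b +/- i sqrt(-D)) / (2a) = -0.0732 +/- 1.1019i.
  For a conjugate pair |z|^2 = z * conj(z) = (product of roots) = c/a = 1/(0.82) = 1.219512, so |z| = sqrt(1.219512) = 1.1043 for both roots.
Moduli of all roots: 2.0000, 1.1043, 1.1043.
All moduli strictly greater than 1? Yes.
Verdict: Stationary.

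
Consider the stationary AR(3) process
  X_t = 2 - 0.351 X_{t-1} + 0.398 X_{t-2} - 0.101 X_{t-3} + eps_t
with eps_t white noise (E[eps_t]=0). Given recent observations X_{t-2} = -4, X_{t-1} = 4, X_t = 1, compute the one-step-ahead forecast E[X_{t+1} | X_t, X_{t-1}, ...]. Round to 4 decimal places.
E[X_{t+1} \mid \mathcal F_t] = 3.6450

For an AR(p) model X_t = c + sum_i phi_i X_{t-i} + eps_t, the
one-step-ahead conditional mean is
  E[X_{t+1} | X_t, ...] = c + sum_i phi_i X_{t+1-i}.
Substitute known values:
  E[X_{t+1} | ...] = 2 + (-0.351) * (1) + (0.398) * (4) + (-0.101) * (-4)
                   = 3.6450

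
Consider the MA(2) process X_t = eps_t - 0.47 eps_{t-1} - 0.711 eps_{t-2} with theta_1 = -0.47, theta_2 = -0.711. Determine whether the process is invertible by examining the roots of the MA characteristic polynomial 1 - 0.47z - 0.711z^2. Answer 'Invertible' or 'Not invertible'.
\text{Not invertible}

The MA(q) characteristic polynomial is P(z) = 1 - 0.47z - 0.711z^2.
Invertibility requires all roots to lie outside the unit circle, i.e. |z| > 1 for every root.
Set 1 + (-0.47) z + (-0.711) z^2 = 0, i.e. a z^2 + b z + c = 0 with a = -0.711, b = -0.47, c = 1.
Discriminant D = b^2 - 4ac = (-0.47)^2 - 4*(-0.711)*1 = 0.2209 - (-2.844) = 3.0649.
D >= 0, so the roots are real: z = (-b +/- sqrt(D)) / (2a) = (0.47 +/- 1.750686) / (-1.422).
  z_1 = (0.47 + 1.750686) / (-1.422) = -1.5617,   |z_1| = 1.5617.
  z_2 = (0.47 - 1.750686) / (-1.422) = 0.9006,   |z_2| = 0.9006.
Moduli of all roots: 1.5617, 0.9006.
All moduli strictly greater than 1? No.
Verdict: Not invertible.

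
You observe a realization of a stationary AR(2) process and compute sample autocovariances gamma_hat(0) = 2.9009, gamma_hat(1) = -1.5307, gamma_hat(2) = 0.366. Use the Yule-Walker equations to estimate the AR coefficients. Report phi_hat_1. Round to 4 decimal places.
\hat\phi_{1} = -0.6390

The Yule-Walker equations for an AR(p) process read, in matrix form,
  Gamma_p phi = r_p,   with   (Gamma_p)_{ij} = gamma(|i - j|),
                       (r_p)_i = gamma(i),   i,j = 1..p.
Substitute the sample gammas (Toeplitz matrix and right-hand side of size 2):
  Gamma_p = [[2.9009, -1.5307], [-1.5307, 2.9009]]
  r_p     = [-1.5307, 0.366]
Written out:
  2.9009 phi_1 - 1.5307 phi_2 = -1.5307
  -1.5307 phi_1 + 2.9009 phi_2 = 0.366
Solve by Cramer's rule:
  det = gamma(0)^2 - gamma(1)^2 = (2.9009)^2 - (-1.5307)^2 = 8.41522081 - 2.34304249 = 6.07217832
  phi_hat_1 = [gamma(1) gamma(0) - gamma(1) gamma(2)] / det = [(-1.5307)(2.9009) - (-1.5307)(0.366)] / 6.07217832 = -3.88017143 / 6.07217832 = -0.639
  phi_hat_2 = [gamma(0) gamma(2) - gamma(1)^2] / det = [(2.9009)(0.366) - (-1.5307)^2] / 6.07217832 = -1.28131309 / 6.07217832 = -0.211
So phi_hat = [-0.6390, -0.2110].
Therefore phi_hat_1 = -0.6390.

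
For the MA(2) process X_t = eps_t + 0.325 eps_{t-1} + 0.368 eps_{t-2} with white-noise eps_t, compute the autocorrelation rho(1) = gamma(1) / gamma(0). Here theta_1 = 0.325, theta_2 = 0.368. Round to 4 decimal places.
\rho(1) = 0.3582

For an MA(q) process with theta_0 = 1, the autocovariance is
  gamma(k) = sigma^2 * sum_{i=0..q-k} theta_i * theta_{i+k},
and rho(k) = gamma(k) / gamma(0). Sigma^2 cancels.
  numerator   = (1)*(0.325) + (0.325)*(0.368) = 0.4446.
  denominator = (1)^2 + (0.325)^2 + (0.368)^2 = 1.241049.
  rho(1) = 0.4446 / 1.241049 = 0.3582.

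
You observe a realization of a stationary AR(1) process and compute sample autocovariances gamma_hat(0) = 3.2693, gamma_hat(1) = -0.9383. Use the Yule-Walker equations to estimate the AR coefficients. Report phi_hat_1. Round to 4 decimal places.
\hat\phi_{1} = -0.2870

The Yule-Walker equations for an AR(p) process read, in matrix form,
  Gamma_p phi = r_p,   with   (Gamma_p)_{ij} = gamma(|i - j|),
                       (r_p)_i = gamma(i),   i,j = 1..p.
Substitute the sample gammas (Toeplitz matrix and right-hand side of size 1):
  Gamma_p = [[3.2693]]
  r_p     = [-0.9383]
With p = 1 this is the single equation gamma(0) phi_1 = gamma(1):
  phi_hat_1 = gamma(1) / gamma(0) = -0.9383 / 3.2693 = -0.2870.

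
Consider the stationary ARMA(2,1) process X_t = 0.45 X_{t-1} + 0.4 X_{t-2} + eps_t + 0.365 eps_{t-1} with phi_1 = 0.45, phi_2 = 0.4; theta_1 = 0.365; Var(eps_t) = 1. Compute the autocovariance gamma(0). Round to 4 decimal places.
\gamma(0) = 4.5734

Multiply the model equation by X_{t-k} and take expectations. With theta_0 = psi_0 = 1 and psi_j the MA(infinity) weights, this gives
  gamma(k) - sum_i phi_i gamma(k-i) = c_k,
  c_k = sigma^2 * sum_{j=k..q} theta_j psi_{j-k}   (c_k = 0 for k > q),
using gamma(-m) = gamma(m).
psi-weights needed (psi_j = theta_j + sum_i phi_i psi_{j-i}):
  psi_1 = theta_1 + phi_1 = 0.365 + (0.45) = 0.815
Right-hand sides:
  c_0 = sigma^2 (1 + theta_1 psi_1) = 1 * (1 + (0.365)(0.815)) = 1 * 1.297475 = 1.297475
  c_1 = sigma^2 theta_1 = 1 * (0.365) = 0.365
  c_2 = 0
Equations for k = 0, 1, 2 (AR order 2, c_2 = 0):
  (E0) gamma(0) = phi_1 gamma(1) + phi_2 gamma(2) + c_0
  (E1) gamma(1) = phi_1 gamma(0) + phi_2 gamma(1) + c_1
  (E2) gamma(2) = phi_1 gamma(1) + phi_2 gamma(0)
From (E1): gamma(1) = A gamma(0) + B with
  A = phi_1 / (1 - phi_2) = 0.45 / 0.6 = 0.75,   B = c_1 / (1 - phi_2) = 0.365 / 0.6 = 0.608333.
Insert (E2) into (E0): gamma(0) (1 - phi_2^2) = phi_1 (1 + phi_2) gamma(1) + c_0.
  phi_1 (1 + phi_2) = (0.45)(1.4) = 0.63,   1 - phi_2^2 = 0.84.
Replace gamma(1) by A gamma(0) + B and collect gamma(0):
  gamma(0) [0.84 - (0.63)(0.75)] = (0.63)(0.608333) + 1.297475
  gamma(0) * 0.3675 = 1.680725
  gamma(0) = 1.680725 / 0.3675 = 4.573401.
Therefore gamma(0) = 4.5734 (to 4 decimal places).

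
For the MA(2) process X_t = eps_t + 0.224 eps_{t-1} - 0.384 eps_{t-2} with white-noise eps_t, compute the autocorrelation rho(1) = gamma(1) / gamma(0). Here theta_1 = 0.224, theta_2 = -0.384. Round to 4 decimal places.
\rho(1) = 0.1152

For an MA(q) process with theta_0 = 1, the autocovariance is
  gamma(k) = sigma^2 * sum_{i=0..q-k} theta_i * theta_{i+k},
and rho(k) = gamma(k) / gamma(0). Sigma^2 cancels.
  numerator   = (1)*(0.224) + (0.224)*(-0.384) = 0.137984.
  denominator = (1)^2 + (0.224)^2 + (-0.384)^2 = 1.197632.
  rho(1) = 0.137984 / 1.197632 = 0.1152.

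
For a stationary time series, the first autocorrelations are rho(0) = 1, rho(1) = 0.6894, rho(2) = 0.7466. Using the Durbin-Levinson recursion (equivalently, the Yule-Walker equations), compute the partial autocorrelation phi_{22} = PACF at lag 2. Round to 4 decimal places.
\phi_{22} = 0.5171

The PACF at lag k is phi_{kk}, the last component of the solution
to the Yule-Walker system G_k phi = r_k where
  (G_k)_{ij} = rho(|i - j|), (r_k)_i = rho(i), i,j = 1..k.
Equivalently, Durbin-Levinson gives phi_{kk} iteratively:
  phi_{11} = rho(1)
  phi_{kk} = [rho(k) - sum_{j=1..k-1} phi_{k-1,j} rho(k-j)]
            / [1 - sum_{j=1..k-1} phi_{k-1,j} rho(j)],
  phi_{k,j} = phi_{k-1,j} - phi_{kk} phi_{k-1,k-j},  j = 1..k-1.
Step k = 1:
  phi_11 = rho(1) = 0.6894.
Step k = 2:
  phi_22 = [rho(2) - phi_11 rho(1)] / [1 - phi_11 rho(1)] = [0.7466 - (0.6894)(0.6894)] / [1 - (0.6894)(0.6894)]
         = 0.27132764 / 0.52472764 = 0.5171.
Therefore phi_{22} = 0.5171.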